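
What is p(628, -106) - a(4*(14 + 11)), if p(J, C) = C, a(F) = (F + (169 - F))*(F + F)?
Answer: -33906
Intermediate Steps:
a(F) = 338*F (a(F) = 169*(2*F) = 338*F)
p(628, -106) - a(4*(14 + 11)) = -106 - 338*4*(14 + 11) = -106 - 338*4*25 = -106 - 338*100 = -106 - 1*33800 = -106 - 33800 = -33906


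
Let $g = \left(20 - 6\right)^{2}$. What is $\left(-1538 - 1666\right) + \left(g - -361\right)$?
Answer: $-2647$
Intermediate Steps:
$g = 196$ ($g = 14^{2} = 196$)
$\left(-1538 - 1666\right) + \left(g - -361\right) = \left(-1538 - 1666\right) + \left(196 - -361\right) = \left(-1538 - 1666\right) + \left(196 + 361\right) = -3204 + 557 = -2647$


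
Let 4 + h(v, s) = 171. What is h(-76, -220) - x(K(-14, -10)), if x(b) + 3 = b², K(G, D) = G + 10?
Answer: 154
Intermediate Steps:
h(v, s) = 167 (h(v, s) = -4 + 171 = 167)
K(G, D) = 10 + G
x(b) = -3 + b²
h(-76, -220) - x(K(-14, -10)) = 167 - (-3 + (10 - 14)²) = 167 - (-3 + (-4)²) = 167 - (-3 + 16) = 167 - 1*13 = 167 - 13 = 154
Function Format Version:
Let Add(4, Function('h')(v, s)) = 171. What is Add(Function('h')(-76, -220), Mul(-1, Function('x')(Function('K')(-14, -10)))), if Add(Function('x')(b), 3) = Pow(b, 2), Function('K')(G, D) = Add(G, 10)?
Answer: 154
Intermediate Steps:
Function('h')(v, s) = 167 (Function('h')(v, s) = Add(-4, 171) = 167)
Function('K')(G, D) = Add(10, G)
Function('x')(b) = Add(-3, Pow(b, 2))
Add(Function('h')(-76, -220), Mul(-1, Function('x')(Function('K')(-14, -10)))) = Add(167, Mul(-1, Add(-3, Pow(Add(10, -14), 2)))) = Add(167, Mul(-1, Add(-3, Pow(-4, 2)))) = Add(167, Mul(-1, Add(-3, 16))) = Add(167, Mul(-1, 13)) = Add(167, -13) = 154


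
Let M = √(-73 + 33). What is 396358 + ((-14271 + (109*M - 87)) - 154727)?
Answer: 227273 + 218*I*√10 ≈ 2.2727e+5 + 689.38*I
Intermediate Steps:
M = 2*I*√10 (M = √(-40) = 2*I*√10 ≈ 6.3246*I)
396358 + ((-14271 + (109*M - 87)) - 154727) = 396358 + ((-14271 + (109*(2*I*√10) - 87)) - 154727) = 396358 + ((-14271 + (218*I*√10 - 87)) - 154727) = 396358 + ((-14271 + (-87 + 218*I*√10)) - 154727) = 396358 + ((-14358 + 218*I*√10) - 154727) = 396358 + (-169085 + 218*I*√10) = 227273 + 218*I*√10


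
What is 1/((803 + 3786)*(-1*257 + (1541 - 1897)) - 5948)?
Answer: -1/2819005 ≈ -3.5474e-7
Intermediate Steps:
1/((803 + 3786)*(-1*257 + (1541 - 1897)) - 5948) = 1/(4589*(-257 - 356) - 5948) = 1/(4589*(-613) - 5948) = 1/(-2813057 - 5948) = 1/(-2819005) = -1/2819005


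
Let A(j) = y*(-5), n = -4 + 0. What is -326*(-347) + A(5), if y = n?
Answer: 113142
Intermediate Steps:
n = -4
y = -4
A(j) = 20 (A(j) = -4*(-5) = 20)
-326*(-347) + A(5) = -326*(-347) + 20 = 113122 + 20 = 113142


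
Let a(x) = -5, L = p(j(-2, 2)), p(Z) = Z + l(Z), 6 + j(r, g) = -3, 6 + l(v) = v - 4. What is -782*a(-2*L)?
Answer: 3910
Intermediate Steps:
l(v) = -10 + v (l(v) = -6 + (v - 4) = -6 + (-4 + v) = -10 + v)
j(r, g) = -9 (j(r, g) = -6 - 3 = -9)
p(Z) = -10 + 2*Z (p(Z) = Z + (-10 + Z) = -10 + 2*Z)
L = -28 (L = -10 + 2*(-9) = -10 - 18 = -28)
-782*a(-2*L) = -782*(-5) = 3910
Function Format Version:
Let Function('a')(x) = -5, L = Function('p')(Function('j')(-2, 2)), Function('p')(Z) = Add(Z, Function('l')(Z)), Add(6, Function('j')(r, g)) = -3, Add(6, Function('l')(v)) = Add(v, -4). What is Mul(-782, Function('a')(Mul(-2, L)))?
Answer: 3910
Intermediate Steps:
Function('l')(v) = Add(-10, v) (Function('l')(v) = Add(-6, Add(v, -4)) = Add(-6, Add(-4, v)) = Add(-10, v))
Function('j')(r, g) = -9 (Function('j')(r, g) = Add(-6, -3) = -9)
Function('p')(Z) = Add(-10, Mul(2, Z)) (Function('p')(Z) = Add(Z, Add(-10, Z)) = Add(-10, Mul(2, Z)))
L = -28 (L = Add(-10, Mul(2, -9)) = Add(-10, -18) = -28)
Mul(-782, Function('a')(Mul(-2, L))) = Mul(-782, -5) = 3910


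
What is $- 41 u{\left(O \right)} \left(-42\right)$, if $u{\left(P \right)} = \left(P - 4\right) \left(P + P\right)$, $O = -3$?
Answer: $72324$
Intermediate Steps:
$u{\left(P \right)} = 2 P \left(-4 + P\right)$ ($u{\left(P \right)} = \left(-4 + P\right) 2 P = 2 P \left(-4 + P\right)$)
$- 41 u{\left(O \right)} \left(-42\right) = - 41 \cdot 2 \left(-3\right) \left(-4 - 3\right) \left(-42\right) = - 41 \cdot 2 \left(-3\right) \left(-7\right) \left(-42\right) = \left(-41\right) 42 \left(-42\right) = \left(-1722\right) \left(-42\right) = 72324$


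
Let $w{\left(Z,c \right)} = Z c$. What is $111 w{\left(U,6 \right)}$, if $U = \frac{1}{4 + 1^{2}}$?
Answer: $\frac{666}{5} \approx 133.2$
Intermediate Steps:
$U = \frac{1}{5}$ ($U = \frac{1}{4 + 1} = \frac{1}{5} \approx 0.2$)
$111 w{\left(U,6 \right)} = 111 \cdot \frac{1}{5} \cdot 6 = 111 \cdot \frac{6}{5} = \frac{666}{5}$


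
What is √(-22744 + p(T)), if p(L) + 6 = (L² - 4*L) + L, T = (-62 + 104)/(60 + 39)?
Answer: 2*I*√6193985/33 ≈ 150.83*I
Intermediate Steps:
T = 14/33 (T = 42/99 = 42*(1/99) = 14/33 ≈ 0.42424)
p(L) = -6 + L² - 3*L (p(L) = -6 + ((L² - 4*L) + L) = -6 + (L² - 3*L) = -6 + L² - 3*L)
√(-22744 + p(T)) = √(-22744 + (-6 + (14/33)² - 3*14/33)) = √(-22744 + (-6 + 196/1089 - 14/11)) = √(-22744 - 7724/1089) = √(-24775940/1089) = 2*I*√6193985/33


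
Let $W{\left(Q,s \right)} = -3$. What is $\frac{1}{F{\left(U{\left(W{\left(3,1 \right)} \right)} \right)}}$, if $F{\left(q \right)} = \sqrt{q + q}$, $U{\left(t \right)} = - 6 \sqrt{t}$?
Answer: $\frac{\sqrt[4]{3}}{6 \sqrt{- i}} \approx 0.1551 + 0.1551 i$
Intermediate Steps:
$F{\left(q \right)} = \sqrt{2} \sqrt{q}$ ($F{\left(q \right)} = \sqrt{2 q} = \sqrt{2} \sqrt{q}$)
$\frac{1}{F{\left(U{\left(W{\left(3,1 \right)} \right)} \right)}} = \frac{1}{\sqrt{2} \sqrt{- 6 \sqrt{-3}}} = \frac{1}{\sqrt{2} \sqrt{- 6 i \sqrt{3}}} = \frac{1}{\sqrt{2} \sqrt{2} \cdot 3^{\frac{3}{4}} \sqrt{- i}} = \frac{1}{2 \cdot 3^{\frac{3}{4}} \sqrt{- i}} = \frac{\sqrt[4]{3}}{6 \sqrt{- i}}$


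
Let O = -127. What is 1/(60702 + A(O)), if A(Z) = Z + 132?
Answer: 1/60707 ≈ 1.6473e-5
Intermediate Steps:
A(Z) = 132 + Z
1/(60702 + A(O)) = 1/(60702 + (132 - 127)) = 1/(60702 + 5) = 1/60707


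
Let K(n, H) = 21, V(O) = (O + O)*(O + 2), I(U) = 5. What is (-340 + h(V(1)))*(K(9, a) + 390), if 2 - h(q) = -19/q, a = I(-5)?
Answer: -275233/2 ≈ -1.3762e+5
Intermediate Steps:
V(O) = 2*O*(2 + O) (V(O) = (2*O)*(2 + O) = 2*O*(2 + O))
a = 5
h(q) = 2 + 19/q (h(q) = 2 - (-19)/q = 2 + 19/q)
(-340 + h(V(1)))*(K(9, a) + 390) = (-340 + (2 + 19/((2*1*(2 + 1)))))*(21 + 390) = (-340 + (2 + 19/((2*1*3))))*411 = (-340 + (2 + 19/6))*411 = (-340 + 31/6)*411 = -2009/6*411 = -275233/2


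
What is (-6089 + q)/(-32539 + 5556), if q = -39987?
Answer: 46076/26983 ≈ 1.7076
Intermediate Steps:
(-6089 + q)/(-32539 + 5556) = (-6089 - 39987)/(-32539 + 5556) = -46076/(-26983) = -46076*(-1/26983) = 46076/26983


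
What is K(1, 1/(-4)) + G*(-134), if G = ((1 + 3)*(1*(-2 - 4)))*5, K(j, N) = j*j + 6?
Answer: 16087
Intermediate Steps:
K(j, N) = 6 + j² (K(j, N) = j² + 6 = 6 + j²)
G = -120 (G = (4*(1*(-6)))*5 = (4*(-6))*5 = -24*5 = -120)
K(1, 1/(-4)) + G*(-134) = (6 + 1²) - 120*(-134) = (6 + 1) + 16080 = 7 + 16080 = 16087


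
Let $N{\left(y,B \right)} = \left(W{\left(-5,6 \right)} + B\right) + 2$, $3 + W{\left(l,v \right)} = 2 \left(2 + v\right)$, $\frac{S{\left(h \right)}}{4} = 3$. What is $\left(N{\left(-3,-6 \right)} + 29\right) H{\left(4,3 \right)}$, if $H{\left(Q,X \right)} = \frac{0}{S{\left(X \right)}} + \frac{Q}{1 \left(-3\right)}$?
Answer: $- \frac{152}{3} \approx -50.667$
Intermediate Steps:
$S{\left(h \right)} = 12$ ($S{\left(h \right)} = 4 \cdot 3 = 12$)
$H{\left(Q,X \right)} = - \frac{Q}{3}$ ($H{\left(Q,X \right)} = \frac{0}{12} + \frac{Q}{1 \left(-3\right)} = 0 \cdot \frac{1}{12} + \frac{Q}{-3} = 0 + Q \left(- \frac{1}{3}\right) = 0 - \frac{Q}{3} = - \frac{Q}{3}$)
$W{\left(l,v \right)} = 1 + 2 v$ ($W{\left(l,v \right)} = -3 + 2 \left(2 + v\right) = -3 + \left(4 + 2 v\right) = 1 + 2 v$)
$N{\left(y,B \right)} = 15 + B$ ($N{\left(y,B \right)} = \left(\left(1 + 2 \cdot 6\right) + B\right) + 2 = \left(\left(1 + 12\right) + B\right) + 2 = \left(13 + B\right) + 2 = 15 + B$)
$\left(N{\left(-3,-6 \right)} + 29\right) H{\left(4,3 \right)} = \left(\left(15 - 6\right) + 29\right) \left(\left(- \frac{1}{3}\right) 4\right) = \left(9 + 29\right) \left(- \frac{4}{3}\right) = 38 \left(- \frac{4}{3}\right) = - \frac{152}{3}$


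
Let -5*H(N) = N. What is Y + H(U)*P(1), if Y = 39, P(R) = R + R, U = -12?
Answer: 219/5 ≈ 43.800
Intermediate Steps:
P(R) = 2*R
H(N) = -N/5
Y + H(U)*P(1) = 39 + (-1/5*(-12))*(2*1) = 39 + (12/5)*2 = 39 + 24/5 = 219/5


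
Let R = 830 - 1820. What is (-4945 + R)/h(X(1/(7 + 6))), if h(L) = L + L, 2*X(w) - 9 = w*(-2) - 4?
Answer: -77155/63 ≈ -1224.7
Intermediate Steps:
R = -990
X(w) = 5/2 - w (X(w) = 9/2 + (w*(-2) - 4)/2 = 9/2 + (-2*w - 4)/2 = 9/2 + (-4 - 2*w)/2 = 9/2 + (-2 - w) = 5/2 - w)
h(L) = 2*L
(-4945 + R)/h(X(1/(7 + 6))) = (-4945 - 990)/((2*(5/2 - 1/(7 + 6)))) = -5935*1/(2*(5/2 - 1/13)) = -5935/(2*(63/26)) = -5935/63/13 = -5935*13/63 = -77155/63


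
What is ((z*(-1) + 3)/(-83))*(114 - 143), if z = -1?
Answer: 116/83 ≈ 1.3976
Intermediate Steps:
((z*(-1) + 3)/(-83))*(114 - 143) = ((-1*(-1) + 3)/(-83))*(114 - 143) = ((1 + 3)*(-1/83))*(-29) = (4*(-1/83))*(-29) = -4/83*(-29) = 116/83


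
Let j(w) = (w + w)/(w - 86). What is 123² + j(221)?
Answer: 2042857/135 ≈ 15132.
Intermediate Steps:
j(w) = 2*w/(-86 + w) (j(w) = (2*w)/(-86 + w) = 2*w/(-86 + w))
123² + j(221) = 123² + 2*221/(-86 + 221) = 15129 + 2*221/135 = 15129 + 2*221*(1/135) = 15129 + 442/135 = 2042857/135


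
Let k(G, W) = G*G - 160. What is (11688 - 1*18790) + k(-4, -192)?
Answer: -7246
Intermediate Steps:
k(G, W) = -160 + G**2 (k(G, W) = G**2 - 160 = -160 + G**2)
(11688 - 1*18790) + k(-4, -192) = (11688 - 1*18790) + (-160 + (-4)**2) = (11688 - 18790) + (-160 + 16) = -7102 - 144 = -7246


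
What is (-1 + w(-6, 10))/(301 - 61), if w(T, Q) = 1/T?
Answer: -7/1440 ≈ -0.0048611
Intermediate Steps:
(-1 + w(-6, 10))/(301 - 61) = (-1 + 1/(-6))/(301 - 61) = (-1 - 1/6)/240 = (1/240)*(-7/6) = -7/1440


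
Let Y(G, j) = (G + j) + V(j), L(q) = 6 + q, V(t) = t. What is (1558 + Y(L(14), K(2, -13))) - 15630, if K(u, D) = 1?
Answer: -14050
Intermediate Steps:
Y(G, j) = G + 2*j (Y(G, j) = (G + j) + j = G + 2*j)
(1558 + Y(L(14), K(2, -13))) - 15630 = (1558 + ((6 + 14) + 2*1)) - 15630 = (1558 + (20 + 2)) - 15630 = (1558 + 22) - 15630 = 1580 - 15630 = -14050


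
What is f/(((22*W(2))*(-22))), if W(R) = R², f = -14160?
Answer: 885/121 ≈ 7.3140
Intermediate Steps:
f/(((22*W(2))*(-22))) = -14160/((22*2²)*(-22)) = -14160/((22*4)*(-22)) = -14160/(88*(-22)) = -14160/(-1936) = -14160*(-1/1936) = 885/121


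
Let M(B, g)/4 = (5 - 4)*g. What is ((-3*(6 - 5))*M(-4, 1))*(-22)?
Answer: 264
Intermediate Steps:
M(B, g) = 4*g (M(B, g) = 4*((5 - 4)*g) = 4*(1*g) = 4*g)
((-3*(6 - 5))*M(-4, 1))*(-22) = ((-3*(6 - 5))*(4*1))*(-22) = (-3*1*4)*(-22) = -3*4*(-22) = -12*(-22) = 264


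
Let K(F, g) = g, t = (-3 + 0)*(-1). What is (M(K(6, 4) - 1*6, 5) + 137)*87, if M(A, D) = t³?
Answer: 14268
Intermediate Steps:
t = 3 (t = -3*(-1) = 3)
M(A, D) = 27 (M(A, D) = 3³ = 27)
(M(K(6, 4) - 1*6, 5) + 137)*87 = (27 + 137)*87 = 164*87 = 14268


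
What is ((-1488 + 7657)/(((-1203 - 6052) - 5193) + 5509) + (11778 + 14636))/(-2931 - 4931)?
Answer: -183280577/54554418 ≈ -3.3596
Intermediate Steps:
((-1488 + 7657)/(((-1203 - 6052) - 5193) + 5509) + (11778 + 14636))/(-2931 - 4931) = (6169/((-7255 - 5193) + 5509) + 26414)/(-7862) = (6169/(-12448 + 5509) + 26414)*(-1/7862) = (6169/(-6939) + 26414)*(-1/7862) = (6169*(-1/6939) + 26414)*(-1/7862) = (-6169/6939 + 26414)*(-1/7862) = (183280577/6939)*(-1/7862) = -183280577/54554418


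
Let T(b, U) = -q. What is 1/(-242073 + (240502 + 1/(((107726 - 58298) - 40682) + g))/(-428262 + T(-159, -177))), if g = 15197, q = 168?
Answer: -10257899490/2483166261582157 ≈ -4.1310e-6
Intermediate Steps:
T(b, U) = -168 (T(b, U) = -1*168 = -168)
1/(-242073 + (240502 + 1/(((107726 - 58298) - 40682) + g))/(-428262 + T(-159, -177))) = 1/(-242073 + (240502 + 1/(((107726 - 58298) - 40682) + 15197))/(-428262 - 168)) = 1/(-242073 + (240502 + 1/((49428 - 40682) + 15197))/(-428430)) = 1/(-242073 + (240502 + 1/(8746 + 15197))*(-1/428430)) = 1/(-242073 + (240502 + 1/23943)*(-1/428430)) = 1/(-242073 + (5758339387/23943)*(-1/428430)) = 1/(-242073 - 5758339387/10257899490) = 1/(-2483166261582157/10257899490) = -10257899490/2483166261582157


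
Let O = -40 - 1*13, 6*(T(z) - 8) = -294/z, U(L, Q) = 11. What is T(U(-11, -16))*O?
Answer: -2067/11 ≈ -187.91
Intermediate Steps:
T(z) = 8 - 49/z (T(z) = 8 + (-294/z)/6 = 8 - 49/z)
O = -53 (O = -40 - 13 = -53)
T(U(-11, -16))*O = (8 - 49/11)*(-53) = (39/11)*(-53) = -2067/11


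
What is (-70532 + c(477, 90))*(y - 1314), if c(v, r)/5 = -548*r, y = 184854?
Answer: -58206407280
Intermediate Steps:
c(v, r) = -2740*r (c(v, r) = 5*(-548*r) = -2740*r)
(-70532 + c(477, 90))*(y - 1314) = (-70532 - 2740*90)*(184854 - 1314) = (-70532 - 246600)*183540 = -317132*183540 = -58206407280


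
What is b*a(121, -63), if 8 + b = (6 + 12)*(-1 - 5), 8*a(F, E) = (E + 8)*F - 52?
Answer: 194503/2 ≈ 97252.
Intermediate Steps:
a(F, E) = -13/2 + F*(8 + E)/8 (a(F, E) = ((E + 8)*F - 52)/8 = ((8 + E)*F - 52)/8 = (F*(8 + E) - 52)/8 = (-52 + F*(8 + E))/8 = -13/2 + F*(8 + E)/8)
b = -116 (b = -8 + (6 + 12)*(-1 - 5) = -8 + 18*(-6) = -8 - 108 = -116)
b*a(121, -63) = -116*(-13/2 + 121 + (⅛)*(-63)*121) = -116*(-13/2 + 121 - 7623/8) = -116*(-6707/8) = 194503/2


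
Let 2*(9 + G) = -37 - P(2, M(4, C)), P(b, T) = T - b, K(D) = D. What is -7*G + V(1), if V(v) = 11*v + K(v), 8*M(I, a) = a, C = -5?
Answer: 3125/16 ≈ 195.31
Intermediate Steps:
M(I, a) = a/8
V(v) = 12*v (V(v) = 11*v + v = 12*v)
G = -419/16 (G = -9 + (-37 - ((⅛)*(-5) - 1*2))/2 = -9 + (-37 - (-5/8 - 2))/2 = -9 + (-37 - 1*(-21/8))/2 = -9 + (-37 + 21/8)/2 = -9 + (½)*(-275/8) = -9 - 275/16 = -419/16 ≈ -26.188)
-7*G + V(1) = -7*(-419/16) + 12*1 = 2933/16 + 12 = 3125/16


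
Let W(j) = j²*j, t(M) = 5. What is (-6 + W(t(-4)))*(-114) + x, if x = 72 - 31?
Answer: -13525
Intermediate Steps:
x = 41
W(j) = j³
(-6 + W(t(-4)))*(-114) + x = (-6 + 5³)*(-114) + 41 = (-6 + 125)*(-114) + 41 = 119*(-114) + 41 = -13566 + 41 = -13525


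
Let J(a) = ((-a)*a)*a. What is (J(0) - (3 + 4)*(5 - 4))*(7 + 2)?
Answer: -63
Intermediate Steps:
J(a) = -a**3 (J(a) = (-a**2)*a = -a**3)
(J(0) - (3 + 4)*(5 - 4))*(7 + 2) = (-1*0**3 - (3 + 4)*(5 - 4))*(7 + 2) = (-1*0 - 7)*9 = (0 - 1*7)*9 = (0 - 7)*9 = -7*9 = -63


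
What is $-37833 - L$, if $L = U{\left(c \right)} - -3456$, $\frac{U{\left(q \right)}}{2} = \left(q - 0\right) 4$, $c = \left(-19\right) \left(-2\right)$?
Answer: $-41593$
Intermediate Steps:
$c = 38$
$U{\left(q \right)} = 8 q$ ($U{\left(q \right)} = 2 \left(q - 0\right) 4 = 2 \left(q + 0\right) 4 = 2 q 4 = 2 \cdot 4 q = 8 q$)
$L = 3760$ ($L = 8 \cdot 38 - -3456 = 304 + 3456 = 3760$)
$-37833 - L = -37833 - 3760 = -41593$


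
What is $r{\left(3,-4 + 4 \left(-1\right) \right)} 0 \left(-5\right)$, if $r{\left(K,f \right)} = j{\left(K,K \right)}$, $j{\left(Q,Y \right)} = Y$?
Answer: $0$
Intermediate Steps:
$r{\left(K,f \right)} = K$
$r{\left(3,-4 + 4 \left(-1\right) \right)} 0 \left(-5\right) = 3 \cdot 0 \left(-5\right) = 0 \left(-5\right) = 0$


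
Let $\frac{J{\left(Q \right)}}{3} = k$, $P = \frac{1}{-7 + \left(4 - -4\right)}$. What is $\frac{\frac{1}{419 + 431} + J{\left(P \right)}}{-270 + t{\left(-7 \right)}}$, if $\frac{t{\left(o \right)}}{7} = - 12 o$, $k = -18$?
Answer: $- \frac{45899}{270300} \approx -0.16981$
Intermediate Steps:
$P = 1$ ($P = \frac{1}{-7 + \left(4 + 4\right)} = \frac{1}{-7 + 8} = 1^{-1} = 1$)
$J{\left(Q \right)} = -54$ ($J{\left(Q \right)} = 3 \left(-18\right) = -54$)
$t{\left(o \right)} = - 84 o$ ($t{\left(o \right)} = 7 \left(- 12 o\right) = - 84 o$)
$\frac{\frac{1}{419 + 431} + J{\left(P \right)}}{-270 + t{\left(-7 \right)}} = \frac{\frac{1}{419 + 431} - 54}{-270 - -588} = \frac{\frac{1}{850} - 54}{-270 + 588} = \frac{\frac{1}{850} - 54}{318} = \left(- \frac{45899}{850}\right) \frac{1}{318} = - \frac{45899}{270300}$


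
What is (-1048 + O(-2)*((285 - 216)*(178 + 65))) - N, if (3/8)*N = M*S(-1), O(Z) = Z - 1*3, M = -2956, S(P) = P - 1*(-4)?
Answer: -61235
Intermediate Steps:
S(P) = 4 + P (S(P) = P + 4 = 4 + P)
O(Z) = -3 + Z (O(Z) = Z - 3 = -3 + Z)
N = -23648 (N = 8*(-2956*(4 - 1))/3 = 8*(-2956*3)/3 = (8/3)*(-8868) = -23648)
(-1048 + O(-2)*((285 - 216)*(178 + 65))) - N = (-1048 + (-3 - 2)*((285 - 216)*(178 + 65))) - 1*(-23648) = (-1048 - 345*243) + 23648 = (-1048 - 5*16767) + 23648 = (-1048 - 83835) + 23648 = -84883 + 23648 = -61235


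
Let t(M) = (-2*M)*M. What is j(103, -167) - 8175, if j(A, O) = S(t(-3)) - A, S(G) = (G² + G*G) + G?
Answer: -7648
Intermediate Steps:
t(M) = -2*M²
S(G) = G + 2*G² (S(G) = (G² + G²) + G = 2*G² + G = G + 2*G²)
j(A, O) = 630 - A (j(A, O) = (-2*(-3)²)*(1 + 2*(-2*(-3)²)) - A = (-2*9)*(1 + 2*(-2*9)) - A = -18*(1 + 2*(-18)) - A = -18*(1 - 36) - A = -18*(-35) - A = 630 - A)
j(103, -167) - 8175 = (630 - 1*103) - 8175 = (630 - 103) - 8175 = 527 - 8175 = -7648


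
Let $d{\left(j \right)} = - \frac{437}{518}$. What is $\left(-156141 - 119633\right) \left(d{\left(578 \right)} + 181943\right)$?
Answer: $- \frac{12995303303819}{259} \approx -5.0175 \cdot 10^{10}$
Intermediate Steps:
$d{\left(j \right)} = - \frac{437}{518}$
$\left(-156141 - 119633\right) \left(d{\left(578 \right)} + 181943\right) = \left(-156141 - 119633\right) \left(- \frac{437}{518} + 181943\right) = \left(-275774\right) \frac{94246037}{518} = - \frac{12995303303819}{259}$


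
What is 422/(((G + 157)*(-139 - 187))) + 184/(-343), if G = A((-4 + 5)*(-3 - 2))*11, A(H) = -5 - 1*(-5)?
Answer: -4781117/8777713 ≈ -0.54469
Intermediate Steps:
A(H) = 0 (A(H) = -5 + 5 = 0)
G = 0 (G = 0*11 = 0)
422/(((G + 157)*(-139 - 187))) + 184/(-343) = 422/(((0 + 157)*(-139 - 187))) + 184/(-343) = 422/((157*(-326))) + 184*(-1/343) = 422/(-51182) - 184/343 = 422*(-1/51182) - 184/343 = -211/25591 - 184/343 = -4781117/8777713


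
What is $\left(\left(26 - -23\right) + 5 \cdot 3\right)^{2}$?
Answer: $4096$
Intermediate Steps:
$\left(\left(26 - -23\right) + 5 \cdot 3\right)^{2} = \left(\left(26 + 23\right) + 15\right)^{2} = \left(49 + 15\right)^{2} = 64^{2} = 4096$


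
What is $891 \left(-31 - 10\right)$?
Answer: $-36531$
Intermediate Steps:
$891 \left(-31 - 10\right) = 891 \left(-41\right) = -36531$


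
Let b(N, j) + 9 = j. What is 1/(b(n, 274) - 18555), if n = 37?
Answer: -1/18290 ≈ -5.4675e-5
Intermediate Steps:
b(N, j) = -9 + j
1/(b(n, 274) - 18555) = 1/((-9 + 274) - 18555) = 1/(265 - 18555) = 1/(-18290) = -1/18290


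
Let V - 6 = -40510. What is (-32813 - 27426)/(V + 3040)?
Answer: 60239/37464 ≈ 1.6079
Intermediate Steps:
V = -40504 (V = 6 - 40510 = -40504)
(-32813 - 27426)/(V + 3040) = (-32813 - 27426)/(-40504 + 3040) = -60239/(-37464) = -60239*(-1/37464) = 60239/37464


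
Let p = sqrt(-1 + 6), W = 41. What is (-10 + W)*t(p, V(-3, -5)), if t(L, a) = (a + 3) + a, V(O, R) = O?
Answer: -93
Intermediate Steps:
p = sqrt(5) ≈ 2.2361
t(L, a) = 3 + 2*a (t(L, a) = (3 + a) + a = 3 + 2*a)
(-10 + W)*t(p, V(-3, -5)) = (-10 + 41)*(3 + 2*(-3)) = 31*(3 - 6) = 31*(-3) = -93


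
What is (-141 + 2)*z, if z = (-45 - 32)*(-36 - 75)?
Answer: -1188033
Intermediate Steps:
z = 8547 (z = -77*(-111) = 8547)
(-141 + 2)*z = (-141 + 2)*8547 = -139*8547 = -1188033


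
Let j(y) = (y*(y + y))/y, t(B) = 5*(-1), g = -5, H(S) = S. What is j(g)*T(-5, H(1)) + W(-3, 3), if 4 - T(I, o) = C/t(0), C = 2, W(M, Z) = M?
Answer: -47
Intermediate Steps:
t(B) = -5
j(y) = 2*y (j(y) = (y*(2*y))/y = (2*y²)/y = 2*y)
T(I, o) = 22/5 (T(I, o) = 4 - 2/(-5) = 4 - 2*(-1)/5 = 4 - 1*(-⅖) = 4 + ⅖ = 22/5)
j(g)*T(-5, H(1)) + W(-3, 3) = (2*(-5))*(22/5) - 3 = -10*22/5 - 3 = -44 - 3 = -47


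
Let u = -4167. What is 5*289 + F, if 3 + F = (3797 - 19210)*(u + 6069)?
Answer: -29314084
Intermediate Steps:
F = -29315529 (F = -3 + (3797 - 19210)*(-4167 + 6069) = -3 - 15413*1902 = -3 - 29315526 = -29315529)
5*289 + F = 5*289 - 29315529 = 1445 - 29315529 = -29314084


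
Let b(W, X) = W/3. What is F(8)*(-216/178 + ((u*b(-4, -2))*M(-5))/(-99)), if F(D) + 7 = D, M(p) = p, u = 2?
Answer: -35636/26433 ≈ -1.3482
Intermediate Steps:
b(W, X) = W/3 (b(W, X) = W*(⅓) = W/3)
F(D) = -7 + D
F(8)*(-216/178 + ((u*b(-4, -2))*M(-5))/(-99)) = (-7 + 8)*(-216/178 + ((2*((⅓)*(-4)))*(-5))/(-99)) = 1*(-216*1/178 + ((2*(-4/3))*(-5))*(-1/99)) = 1*(-108/89 - 8/3*(-5)*(-1/99)) = 1*(-108/89 + (40/3)*(-1/99)) = 1*(-108/89 - 40/297) = 1*(-35636/26433) = -35636/26433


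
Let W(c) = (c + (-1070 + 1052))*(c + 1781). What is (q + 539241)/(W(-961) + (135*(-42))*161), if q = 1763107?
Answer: -1151174/857825 ≈ -1.3420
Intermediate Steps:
W(c) = (-18 + c)*(1781 + c) (W(c) = (c - 18)*(1781 + c) = (-18 + c)*(1781 + c))
(q + 539241)/(W(-961) + (135*(-42))*161) = (1763107 + 539241)/((-32058 + (-961)² + 1763*(-961)) + (135*(-42))*161) = 2302348/((-32058 + 923521 - 1694243) - 5670*161) = 2302348/(-802780 - 912870) = 2302348/(-1715650) = 2302348*(-1/1715650) = -1151174/857825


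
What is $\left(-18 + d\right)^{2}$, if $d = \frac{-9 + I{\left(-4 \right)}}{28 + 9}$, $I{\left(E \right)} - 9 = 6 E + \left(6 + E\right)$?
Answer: $\frac{473344}{1369} \approx 345.76$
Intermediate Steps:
$I{\left(E \right)} = 15 + 7 E$ ($I{\left(E \right)} = 9 + \left(6 E + \left(6 + E\right)\right) = 9 + \left(6 + 7 E\right) = 15 + 7 E$)
$d = - \frac{22}{37}$ ($d = \frac{-9 + \left(15 + 7 \left(-4\right)\right)}{28 + 9} = \frac{-9 + \left(15 - 28\right)}{37} = \left(-9 - 13\right) \frac{1}{37} = \left(-22\right) \frac{1}{37} = - \frac{22}{37} \approx -0.59459$)
$\left(-18 + d\right)^{2} = \left(-18 - \frac{22}{37}\right)^{2} = \left(- \frac{688}{37}\right)^{2} = \frac{473344}{1369}$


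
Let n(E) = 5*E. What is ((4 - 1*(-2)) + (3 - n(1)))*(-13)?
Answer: -52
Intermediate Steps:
((4 - 1*(-2)) + (3 - n(1)))*(-13) = ((4 - 1*(-2)) + (3 - 5))*(-13) = ((4 + 2) + (3 - 1*5))*(-13) = (6 + (3 - 5))*(-13) = (6 - 2)*(-13) = 4*(-13) = -52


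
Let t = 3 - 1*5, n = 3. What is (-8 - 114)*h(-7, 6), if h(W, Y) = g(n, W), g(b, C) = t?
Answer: 244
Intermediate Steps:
t = -2 (t = 3 - 5 = -2)
g(b, C) = -2
h(W, Y) = -2
(-8 - 114)*h(-7, 6) = (-8 - 114)*(-2) = -122*(-2) = 244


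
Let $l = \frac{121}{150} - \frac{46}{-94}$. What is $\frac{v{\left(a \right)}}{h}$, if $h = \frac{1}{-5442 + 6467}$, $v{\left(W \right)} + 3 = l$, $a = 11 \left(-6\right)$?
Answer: $- \frac{492533}{282} \approx -1746.6$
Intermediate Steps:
$a = -66$
$l = \frac{9137}{7050}$ ($l = 121 \cdot \frac{1}{150} - - \frac{23}{47} = \frac{121}{150} + \frac{23}{47} = \frac{9137}{7050} \approx 1.296$)
$v{\left(W \right)} = - \frac{12013}{7050}$ ($v{\left(W \right)} = -3 + \frac{9137}{7050} = - \frac{12013}{7050}$)
$h = \frac{1}{1025} \approx 0.00097561$
$\frac{v{\left(a \right)}}{h} = - \frac{12013 \frac{1}{\frac{1}{1025}}}{7050} = \left(- \frac{12013}{7050}\right) 1025 = - \frac{492533}{282}$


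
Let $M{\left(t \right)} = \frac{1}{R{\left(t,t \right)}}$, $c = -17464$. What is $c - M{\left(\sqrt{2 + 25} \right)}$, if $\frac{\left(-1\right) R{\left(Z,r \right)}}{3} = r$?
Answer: $-17464 + \frac{\sqrt{3}}{27} \approx -17464.0$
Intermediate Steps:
$R{\left(Z,r \right)} = - 3 r$
$M{\left(t \right)} = - \frac{1}{3 t}$ ($M{\left(t \right)} = \frac{1}{\left(-3\right) t} = - \frac{1}{3 t}$)
$c - M{\left(\sqrt{2 + 25} \right)} = -17464 - - \frac{1}{3 \sqrt{2 + 25}} = -17464 - - \frac{1}{3 \sqrt{27}} = -17464 - - \frac{1}{3 \cdot 3 \sqrt{3}} = -17464 - - \frac{\frac{1}{9} \sqrt{3}}{3} = -17464 - - \frac{\sqrt{3}}{27} = -17464 + \frac{\sqrt{3}}{27}$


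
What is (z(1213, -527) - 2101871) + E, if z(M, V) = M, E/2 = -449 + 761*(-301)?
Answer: -2559678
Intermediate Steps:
E = -459020 (E = 2*(-449 + 761*(-301)) = 2*(-449 - 229061) = 2*(-229510) = -459020)
(z(1213, -527) - 2101871) + E = (1213 - 2101871) - 459020 = -2100658 - 459020 = -2559678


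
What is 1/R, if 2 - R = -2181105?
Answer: 1/2181107 ≈ 4.5848e-7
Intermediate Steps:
R = 2181107 (R = 2 - 1*(-2181105) = 2 + 2181105 = 2181107)
1/R = 1/2181107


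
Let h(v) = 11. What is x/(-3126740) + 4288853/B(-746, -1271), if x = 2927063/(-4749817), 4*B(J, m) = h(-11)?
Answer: 254782620141348408653/163365870872380 ≈ 1.5596e+6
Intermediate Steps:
B(J, m) = 11/4 (B(J, m) = (1/4)*11 = 11/4)
x = -2927063/4749817 (x = 2927063*(-1/4749817) = -2927063/4749817 ≈ -0.61625)
x/(-3126740) + 4288853/B(-746, -1271) = -2927063/4749817/(-3126740) + 4288853/(11/4) = -2927063/4749817*(-1/3126740) + 4288853*(4/11) = 2927063/14851442806580 + 17155412/11 = 254782620141348408653/163365870872380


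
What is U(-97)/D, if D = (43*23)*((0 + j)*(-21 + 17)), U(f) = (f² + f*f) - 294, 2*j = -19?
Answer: 9262/18791 ≈ 0.49290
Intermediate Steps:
j = -19/2 (j = (½)*(-19) = -19/2 ≈ -9.5000)
U(f) = -294 + 2*f² (U(f) = (f² + f²) - 294 = 2*f² - 294 = -294 + 2*f²)
D = 37582 (D = (43*23)*((0 - 19/2)*(-21 + 17)) = 989*(-19/2*(-4)) = 989*38 = 37582)
U(-97)/D = (-294 + 2*(-97)²)/37582 = (-294 + 2*9409)*(1/37582) = (-294 + 18818)*(1/37582) = 18524*(1/37582) = 9262/18791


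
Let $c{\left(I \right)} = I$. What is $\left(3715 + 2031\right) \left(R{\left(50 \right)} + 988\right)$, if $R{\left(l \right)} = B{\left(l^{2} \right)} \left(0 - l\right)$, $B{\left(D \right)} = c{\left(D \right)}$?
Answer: $-712572952$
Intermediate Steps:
$B{\left(D \right)} = D$
$R{\left(l \right)} = - l^{3}$ ($R{\left(l \right)} = l^{2} \left(0 - l\right) = l^{2} \left(- l\right) = - l^{3}$)
$\left(3715 + 2031\right) \left(R{\left(50 \right)} + 988\right) = \left(3715 + 2031\right) \left(- 50^{3} + 988\right) = 5746 \left(\left(-1\right) 125000 + 988\right) = 5746 \left(-125000 + 988\right) = 5746 \left(-124012\right) = -712572952$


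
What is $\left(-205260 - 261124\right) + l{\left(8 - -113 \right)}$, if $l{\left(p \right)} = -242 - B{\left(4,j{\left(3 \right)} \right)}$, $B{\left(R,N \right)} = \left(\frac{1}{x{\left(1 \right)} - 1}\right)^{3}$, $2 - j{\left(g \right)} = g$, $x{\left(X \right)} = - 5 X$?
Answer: $- \frac{100791215}{216} \approx -4.6663 \cdot 10^{5}$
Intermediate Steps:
$j{\left(g \right)} = 2 - g$
$B{\left(R,N \right)} = - \frac{1}{216}$ ($B{\left(R,N \right)} = \left(\frac{1}{\left(-5\right) 1 - 1}\right)^{3} = \left(\frac{1}{-5 - 1}\right)^{3} = \left(\frac{1}{-6}\right)^{3} = \left(- \frac{1}{6}\right)^{3} = - \frac{1}{216}$)
$l{\left(p \right)} = - \frac{52271}{216}$ ($l{\left(p \right)} = -242 - - \frac{1}{216} = -242 + \frac{1}{216} = - \frac{52271}{216}$)
$\left(-205260 - 261124\right) + l{\left(8 - -113 \right)} = \left(-205260 - 261124\right) - \frac{52271}{216} = -466384 - \frac{52271}{216} = - \frac{100791215}{216}$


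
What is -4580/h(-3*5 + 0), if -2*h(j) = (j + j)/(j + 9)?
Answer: 1832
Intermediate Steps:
h(j) = -j/(9 + j) (h(j) = -(j + j)/(2*(j + 9)) = -2*j/(2*(9 + j)) = -j/(9 + j))
-4580/h(-3*5 + 0) = -4580*(-(9 + (-3*5 + 0))/(-3*5 + 0)) = -4580*(-(9 + (-15 + 0))/(-15 + 0)) = -4580/((-1*(-15)/(9 - 15))) = -4580/((-1*(-15)/(-6))) = -4580/((-1*(-15)*(-⅙))) = -4580/(-5/2) = -4580*(-⅖) = 1832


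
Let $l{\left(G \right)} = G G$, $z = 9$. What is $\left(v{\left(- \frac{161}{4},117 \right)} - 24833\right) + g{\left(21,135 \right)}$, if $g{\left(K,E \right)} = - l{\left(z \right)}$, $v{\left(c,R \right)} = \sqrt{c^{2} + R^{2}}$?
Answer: $-24914 + \frac{\sqrt{244945}}{4} \approx -24790.0$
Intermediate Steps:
$l{\left(G \right)} = G^{2}$
$v{\left(c,R \right)} = \sqrt{R^{2} + c^{2}}$
$g{\left(K,E \right)} = -81$ ($g{\left(K,E \right)} = - 9^{2} = \left(-1\right) 81 = -81$)
$\left(v{\left(- \frac{161}{4},117 \right)} - 24833\right) + g{\left(21,135 \right)} = \left(\sqrt{117^{2} + \left(- \frac{161}{4}\right)^{2}} - 24833\right) - 81 = \left(\sqrt{13689 + \left(\left(-161\right) \frac{1}{4}\right)^{2}} - 24833\right) - 81 = \left(\sqrt{13689 + \left(- \frac{161}{4}\right)^{2}} - 24833\right) - 81 = \left(\sqrt{13689 + \frac{25921}{16}} - 24833\right) - 81 = \left(\sqrt{\frac{244945}{16}} - 24833\right) - 81 = \left(\frac{\sqrt{244945}}{4} - 24833\right) - 81 = \left(-24833 + \frac{\sqrt{244945}}{4}\right) - 81 = -24914 + \frac{\sqrt{244945}}{4}$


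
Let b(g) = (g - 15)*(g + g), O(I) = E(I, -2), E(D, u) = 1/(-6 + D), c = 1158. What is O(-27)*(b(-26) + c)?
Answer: -3290/33 ≈ -99.697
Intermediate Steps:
O(I) = 1/(-6 + I)
b(g) = 2*g*(-15 + g) (b(g) = (-15 + g)*(2*g) = 2*g*(-15 + g))
O(-27)*(b(-26) + c) = (2*(-26)*(-15 - 26) + 1158)/(-6 - 27) = (2*(-26)*(-41) + 1158)/(-33) = -(2132 + 1158)/33 = -1/33*3290 = -3290/33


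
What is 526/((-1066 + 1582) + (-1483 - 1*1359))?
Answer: -263/1163 ≈ -0.22614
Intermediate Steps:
526/((-1066 + 1582) + (-1483 - 1*1359)) = 526/(516 + (-1483 - 1359)) = 526/(516 - 2842) = 526/(-2326) = 526*(-1/2326) = -263/1163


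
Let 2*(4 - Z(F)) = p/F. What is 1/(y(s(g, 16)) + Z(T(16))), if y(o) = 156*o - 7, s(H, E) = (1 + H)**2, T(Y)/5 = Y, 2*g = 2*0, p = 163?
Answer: 160/24317 ≈ 0.0065798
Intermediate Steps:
g = 0 (g = (2*0)/2 = (1/2)*0 = 0)
T(Y) = 5*Y
y(o) = -7 + 156*o
Z(F) = 4 - 163/(2*F)
1/(y(s(g, 16)) + Z(T(16))) = 1/((-7 + 156*(1 + 0)**2) + (4 - 163/(2*(5*16)))) = 1/((-7 + 156*1**2) + (4 - 163/2/80)) = 1/((-7 + 156*1) + (4 - 163/2*1/80)) = 1/((-7 + 156) + (4 - 163/160)) = 1/(149 + 477/160) = 1/(24317/160) = 160/24317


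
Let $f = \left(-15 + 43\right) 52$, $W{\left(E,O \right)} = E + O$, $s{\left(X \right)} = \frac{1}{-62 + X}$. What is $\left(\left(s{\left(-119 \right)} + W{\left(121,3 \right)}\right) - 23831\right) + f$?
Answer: $- \frac{4027432}{181} \approx -22251.0$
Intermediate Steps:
$f = 1456$ ($f = 28 \cdot 52 = 1456$)
$\left(\left(s{\left(-119 \right)} + W{\left(121,3 \right)}\right) - 23831\right) + f = \left(\left(\frac{1}{-62 - 119} + \left(121 + 3\right)\right) - 23831\right) + 1456 = \left(\left(\frac{1}{-181} + 124\right) - 23831\right) + 1456 = \left(\left(- \frac{1}{181} + 124\right) - 23831\right) + 1456 = \left(\frac{22443}{181} - 23831\right) + 1456 = - \frac{4290968}{181} + 1456 = - \frac{4027432}{181}$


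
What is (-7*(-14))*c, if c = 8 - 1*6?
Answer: 196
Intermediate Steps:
c = 2 (c = 8 - 6 = 2)
(-7*(-14))*c = -7*(-14)*2 = 98*2 = 196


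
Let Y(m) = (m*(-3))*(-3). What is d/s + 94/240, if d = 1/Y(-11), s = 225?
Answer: 69787/178200 ≈ 0.39162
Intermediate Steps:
Y(m) = 9*m (Y(m) = -3*m*(-3) = 9*m)
d = -1/99 (d = 1/(9*(-11)) = 1/(-99) = -1/99 ≈ -0.010101)
d/s + 94/240 = -1/99/225 + 94/240 = -1/99*1/225 + 94*(1/240) = -1/22275 + 47/120 = 69787/178200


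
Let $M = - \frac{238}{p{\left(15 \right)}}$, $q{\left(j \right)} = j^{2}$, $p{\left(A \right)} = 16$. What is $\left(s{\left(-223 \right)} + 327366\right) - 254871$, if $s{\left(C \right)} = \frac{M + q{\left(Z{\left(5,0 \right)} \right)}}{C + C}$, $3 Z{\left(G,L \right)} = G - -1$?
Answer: $\frac{258662247}{3568} \approx 72495.0$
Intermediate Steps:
$Z{\left(G,L \right)} = \frac{1}{3} + \frac{G}{3}$ ($Z{\left(G,L \right)} = \frac{G - -1}{3} = \frac{G + 1}{3} = \frac{1 + G}{3} = \frac{1}{3} + \frac{G}{3}$)
$M = - \frac{119}{8}$ ($M = - \frac{238}{16} = \left(-238\right) \frac{1}{16} = - \frac{119}{8} \approx -14.875$)
$s{\left(C \right)} = - \frac{87}{16 C}$ ($s{\left(C \right)} = \frac{- \frac{119}{8} + \left(\frac{1}{3} + \frac{1}{3} \cdot 5\right)^{2}}{C + C} = \frac{- \frac{119}{8} + \left(\frac{1}{3} + \frac{5}{3}\right)^{2}}{2 C} = \left(- \frac{119}{8} + 2^{2}\right) \frac{1}{2 C} = \left(- \frac{119}{8} + 4\right) \frac{1}{2 C} = - \frac{87 \frac{1}{2 C}}{8} = - \frac{87}{16 C}$)
$\left(s{\left(-223 \right)} + 327366\right) - 254871 = \left(- \frac{87}{16 \left(-223\right)} + 327366\right) - 254871 = \left(\left(- \frac{87}{16}\right) \left(- \frac{1}{223}\right) + 327366\right) - 254871 = \left(\frac{87}{3568} + 327366\right) - 254871 = \frac{1168041975}{3568} - 254871 = \frac{258662247}{3568}$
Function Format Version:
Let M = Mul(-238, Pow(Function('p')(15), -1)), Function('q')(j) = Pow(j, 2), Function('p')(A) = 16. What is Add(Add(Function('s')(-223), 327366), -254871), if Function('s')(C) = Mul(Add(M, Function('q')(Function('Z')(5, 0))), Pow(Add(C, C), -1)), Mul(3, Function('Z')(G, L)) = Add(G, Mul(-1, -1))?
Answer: Rational(258662247, 3568) ≈ 72495.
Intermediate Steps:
Function('Z')(G, L) = Add(Rational(1, 3), Mul(Rational(1, 3), G)) (Function('Z')(G, L) = Mul(Rational(1, 3), Add(G, Mul(-1, -1))) = Mul(Rational(1, 3), Add(G, 1)) = Mul(Rational(1, 3), Add(1, G)) = Add(Rational(1, 3), Mul(Rational(1, 3), G)))
M = Rational(-119, 8) (M = Mul(-238, Pow(16, -1)) = Mul(-238, Rational(1, 16)) = Rational(-119, 8) ≈ -14.875)
Function('s')(C) = Mul(Rational(-87, 16), Pow(C, -1)) (Function('s')(C) = Mul(Add(Rational(-119, 8), Pow(Add(Rational(1, 3), Mul(Rational(1, 3), 5)), 2)), Pow(Add(C, C), -1)) = Mul(Add(Rational(-119, 8), Pow(Add(Rational(1, 3), Rational(5, 3)), 2)), Pow(Mul(2, C), -1)) = Mul(Add(Rational(-119, 8), Pow(2, 2)), Mul(Rational(1, 2), Pow(C, -1))) = Mul(Add(Rational(-119, 8), 4), Mul(Rational(1, 2), Pow(C, -1))) = Mul(Rational(-87, 8), Mul(Rational(1, 2), Pow(C, -1))) = Mul(Rational(-87, 16), Pow(C, -1)))
Add(Add(Function('s')(-223), 327366), -254871) = Add(Add(Mul(Rational(-87, 16), Pow(-223, -1)), 327366), -254871) = Add(Add(Mul(Rational(-87, 16), Rational(-1, 223)), 327366), -254871) = Add(Add(Rational(87, 3568), 327366), -254871) = Add(Rational(1168041975, 3568), -254871) = Rational(258662247, 3568)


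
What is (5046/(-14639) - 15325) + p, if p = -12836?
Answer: -412253925/14639 ≈ -28161.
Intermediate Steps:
(5046/(-14639) - 15325) + p = (5046/(-14639) - 15325) - 12836 = (5046*(-1/14639) - 15325) - 12836 = (-5046/14639 - 15325) - 12836 = -224347721/14639 - 12836 = -412253925/14639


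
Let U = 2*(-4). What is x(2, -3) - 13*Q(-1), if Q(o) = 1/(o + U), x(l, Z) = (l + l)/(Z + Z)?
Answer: 7/9 ≈ 0.77778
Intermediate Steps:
U = -8
x(l, Z) = l/Z (x(l, Z) = (2*l)/((2*Z)) = (2*l)*(1/(2*Z)) = l/Z)
Q(o) = 1/(-8 + o) (Q(o) = 1/(o - 8) = 1/(-8 + o))
x(2, -3) - 13*Q(-1) = 2/(-3) - 13/(-8 - 1) = 2*(-⅓) - 13/(-9) = -⅔ - 13*(-⅑) = -⅔ + 13/9 = 7/9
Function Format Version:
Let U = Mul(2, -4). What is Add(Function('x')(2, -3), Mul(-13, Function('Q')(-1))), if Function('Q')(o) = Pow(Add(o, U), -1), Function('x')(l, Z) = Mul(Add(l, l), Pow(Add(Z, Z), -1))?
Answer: Rational(7, 9) ≈ 0.77778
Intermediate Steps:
U = -8
Function('x')(l, Z) = Mul(l, Pow(Z, -1)) (Function('x')(l, Z) = Mul(Mul(2, l), Pow(Mul(2, Z), -1)) = Mul(Mul(2, l), Mul(Rational(1, 2), Pow(Z, -1))) = Mul(l, Pow(Z, -1)))
Function('Q')(o) = Pow(Add(-8, o), -1) (Function('Q')(o) = Pow(Add(o, -8), -1) = Pow(Add(-8, o), -1))
Add(Function('x')(2, -3), Mul(-13, Function('Q')(-1))) = Add(Mul(2, Pow(-3, -1)), Mul(-13, Pow(Add(-8, -1), -1))) = Add(Mul(2, Rational(-1, 3)), Mul(-13, Pow(-9, -1))) = Add(Rational(-2, 3), Mul(-13, Rational(-1, 9))) = Add(Rational(-2, 3), Rational(13, 9)) = Rational(7, 9)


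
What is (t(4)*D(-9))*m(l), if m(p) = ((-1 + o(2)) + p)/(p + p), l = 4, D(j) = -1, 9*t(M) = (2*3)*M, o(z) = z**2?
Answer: -7/3 ≈ -2.3333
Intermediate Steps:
t(M) = 2*M/3 (t(M) = ((2*3)*M)/9 = (6*M)/9 = 2*M/3)
m(p) = (3 + p)/(2*p) (m(p) = ((-1 + 2**2) + p)/(p + p) = ((-1 + 4) + p)/((2*p)) = (3 + p)*(1/(2*p)) = (3 + p)/(2*p))
(t(4)*D(-9))*m(l) = (((2/3)*4)*(-1))*((1/2)*(3 + 4)/4) = ((8/3)*(-1))*((1/2)*(1/4)*7) = -8/3*7/8 = -7/3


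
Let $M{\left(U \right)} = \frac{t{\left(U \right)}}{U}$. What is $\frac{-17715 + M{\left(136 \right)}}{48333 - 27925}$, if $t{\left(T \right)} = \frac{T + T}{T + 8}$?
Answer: $- \frac{1275479}{1469376} \approx -0.86804$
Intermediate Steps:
$t{\left(T \right)} = \frac{2 T}{8 + T}$
$M{\left(U \right)} = \frac{2}{8 + U}$ ($M{\left(U \right)} = \frac{2 U \frac{1}{8 + U}}{U} = \frac{2}{8 + U}$)
$\frac{-17715 + M{\left(136 \right)}}{48333 - 27925} = \frac{-17715 + \frac{2}{8 + 136}}{48333 - 27925} = \frac{-17715 + \frac{2}{144}}{20408} = \left(-17715 + 2 \cdot \frac{1}{144}\right) \frac{1}{20408} = \left(-17715 + \frac{1}{72}\right) \frac{1}{20408} = \left(- \frac{1275479}{72}\right) \frac{1}{20408} = - \frac{1275479}{1469376}$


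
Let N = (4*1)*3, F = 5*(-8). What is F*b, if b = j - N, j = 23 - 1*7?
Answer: -160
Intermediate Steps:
F = -40
N = 12 (N = 4*3 = 12)
j = 16 (j = 23 - 7 = 16)
b = 4 (b = 16 - 1*12 = 16 - 12 = 4)
F*b = -40*4 = -160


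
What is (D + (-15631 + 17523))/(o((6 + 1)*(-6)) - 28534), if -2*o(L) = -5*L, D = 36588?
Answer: -2960/2203 ≈ -1.3436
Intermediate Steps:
o(L) = 5*L/2 (o(L) = -(-5)*L/2 = 5*L/2)
(D + (-15631 + 17523))/(o((6 + 1)*(-6)) - 28534) = (36588 + (-15631 + 17523))/(5*((6 + 1)*(-6))/2 - 28534) = (36588 + 1892)/(5*(7*(-6))/2 - 28534) = 38480/((5/2)*(-42) - 28534) = 38480/(-105 - 28534) = 38480/(-28639) = 38480*(-1/28639) = -2960/2203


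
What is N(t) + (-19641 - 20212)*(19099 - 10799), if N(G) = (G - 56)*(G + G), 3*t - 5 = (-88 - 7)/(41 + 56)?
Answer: -3112309457620/9409 ≈ -3.3078e+8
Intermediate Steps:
t = 130/97 (t = 5/3 + ((-88 - 7)/(41 + 56))/3 = 5/3 + (-95/97)/3 = 5/3 + (-95*1/97)/3 = 5/3 + (1/3)*(-95/97) = 5/3 - 95/291 = 130/97 ≈ 1.3402)
N(G) = 2*G*(-56 + G) (N(G) = (-56 + G)*(2*G) = 2*G*(-56 + G))
N(t) + (-19641 - 20212)*(19099 - 10799) = 2*(130/97)*(-56 + 130/97) + (-19641 - 20212)*(19099 - 10799) = 2*(130/97)*(-5302/97) - 39853*8300 = -1378520/9409 - 330779900 = -3112309457620/9409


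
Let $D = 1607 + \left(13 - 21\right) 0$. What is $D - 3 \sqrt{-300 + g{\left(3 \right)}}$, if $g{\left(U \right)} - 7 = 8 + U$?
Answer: $1607 - 3 i \sqrt{282} \approx 1607.0 - 50.379 i$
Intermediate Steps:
$g{\left(U \right)} = 15 + U$ ($g{\left(U \right)} = 7 + \left(8 + U\right) = 15 + U$)
$D = 1607$ ($D = 1607 - 0 = 1607 + 0 = 1607$)
$D - 3 \sqrt{-300 + g{\left(3 \right)}} = 1607 - 3 \sqrt{-300 + \left(15 + 3\right)} = 1607 - 3 \sqrt{-300 + 18} = 1607 - 3 \sqrt{-282} = 1607 - 3 i \sqrt{282}$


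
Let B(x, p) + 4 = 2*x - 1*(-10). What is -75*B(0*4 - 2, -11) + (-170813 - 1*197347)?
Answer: -368310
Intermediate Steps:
B(x, p) = 6 + 2*x (B(x, p) = -4 + (2*x - 1*(-10)) = -4 + (2*x + 10) = -4 + (10 + 2*x) = 6 + 2*x)
-75*B(0*4 - 2, -11) + (-170813 - 1*197347) = -75*(6 + 2*(0*4 - 2)) + (-170813 - 1*197347) = -75*(6 + 2*(0 - 2)) + (-170813 - 197347) = -75*(6 + 2*(-2)) - 368160 = -75*(6 - 4) - 368160 = -75*2 - 368160 = -150 - 368160 = -368310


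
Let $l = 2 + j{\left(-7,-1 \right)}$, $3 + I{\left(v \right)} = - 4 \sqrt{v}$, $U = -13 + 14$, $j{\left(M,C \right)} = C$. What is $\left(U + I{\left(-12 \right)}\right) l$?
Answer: $-2 - 8 i \sqrt{3} \approx -2.0 - 13.856 i$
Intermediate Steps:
$U = 1$
$I{\left(v \right)} = -3 - 4 \sqrt{v}$
$l = 1$ ($l = 2 - 1 = 1$)
$\left(U + I{\left(-12 \right)}\right) l = \left(1 - \left(3 + 4 \sqrt{-12}\right)\right) 1 = \left(1 - \left(3 + 4 \cdot 2 i \sqrt{3}\right)\right) 1 = \left(1 - \left(3 + 8 i \sqrt{3}\right)\right) 1 = \left(-2 - 8 i \sqrt{3}\right) 1 = -2 - 8 i \sqrt{3}$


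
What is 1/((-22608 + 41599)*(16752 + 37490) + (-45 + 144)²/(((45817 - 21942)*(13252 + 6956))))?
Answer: 160822000/165664321793687267 ≈ 9.7077e-10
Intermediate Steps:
1/((-22608 + 41599)*(16752 + 37490) + (-45 + 144)²/(((45817 - 21942)*(13252 + 6956)))) = 1/(18991*54242 + 99²/((23875*20208))) = 1/(1030109822 + 9801/482466000) = 1/(1030109822 + 9801*(1/482466000)) = 1/(1030109822 + 3267/160822000) = 1/(165664321793687267/160822000) = 160822000/165664321793687267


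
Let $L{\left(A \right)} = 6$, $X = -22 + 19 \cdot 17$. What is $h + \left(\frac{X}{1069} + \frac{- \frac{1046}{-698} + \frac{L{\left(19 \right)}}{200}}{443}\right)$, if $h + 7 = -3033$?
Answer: $- \frac{50238853733357}{16527488300} \approx -3039.7$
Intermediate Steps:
$h = -3040$ ($h = -7 - 3033 = -3040$)
$X = 301$ ($X = -22 + 323 = 301$)
$h + \left(\frac{X}{1069} + \frac{- \frac{1046}{-698} + \frac{L{\left(19 \right)}}{200}}{443}\right) = -3040 + \left(\frac{301}{1069} + \frac{- \frac{1046}{-698} + \frac{6}{200}}{443}\right) = -3040 + \left(301 \cdot \frac{1}{1069} + \left(\left(-1046\right) \left(- \frac{1}{698}\right) + 6 \cdot \frac{1}{200}\right) \frac{1}{443}\right) = -3040 + \left(\frac{301}{1069} + \left(\frac{523}{349} + \frac{3}{100}\right) \frac{1}{443}\right) = -3040 + \left(\frac{301}{1069} + \frac{53347}{34900} \cdot \frac{1}{443}\right) = -3040 + \left(\frac{301}{1069} + \frac{53347}{15460700}\right) = -3040 + \frac{4710698643}{16527488300} = - \frac{50238853733357}{16527488300}$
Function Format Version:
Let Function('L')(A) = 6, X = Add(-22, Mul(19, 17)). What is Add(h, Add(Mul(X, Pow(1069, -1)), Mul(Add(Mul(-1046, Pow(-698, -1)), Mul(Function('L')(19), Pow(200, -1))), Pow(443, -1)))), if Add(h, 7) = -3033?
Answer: Rational(-50238853733357, 16527488300) ≈ -3039.7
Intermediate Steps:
h = -3040 (h = Add(-7, -3033) = -3040)
X = 301 (X = Add(-22, 323) = 301)
Add(h, Add(Mul(X, Pow(1069, -1)), Mul(Add(Mul(-1046, Pow(-698, -1)), Mul(Function('L')(19), Pow(200, -1))), Pow(443, -1)))) = Add(-3040, Add(Mul(301, Pow(1069, -1)), Mul(Add(Mul(-1046, Pow(-698, -1)), Mul(6, Pow(200, -1))), Pow(443, -1)))) = Add(-3040, Add(Mul(301, Rational(1, 1069)), Mul(Add(Mul(-1046, Rational(-1, 698)), Mul(6, Rational(1, 200))), Rational(1, 443)))) = Add(-3040, Add(Rational(301, 1069), Mul(Add(Rational(523, 349), Rational(3, 100)), Rational(1, 443)))) = Add(-3040, Add(Rational(301, 1069), Mul(Rational(53347, 34900), Rational(1, 443)))) = Add(-3040, Add(Rational(301, 1069), Rational(53347, 15460700))) = Add(-3040, Rational(4710698643, 16527488300)) = Rational(-50238853733357, 16527488300)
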